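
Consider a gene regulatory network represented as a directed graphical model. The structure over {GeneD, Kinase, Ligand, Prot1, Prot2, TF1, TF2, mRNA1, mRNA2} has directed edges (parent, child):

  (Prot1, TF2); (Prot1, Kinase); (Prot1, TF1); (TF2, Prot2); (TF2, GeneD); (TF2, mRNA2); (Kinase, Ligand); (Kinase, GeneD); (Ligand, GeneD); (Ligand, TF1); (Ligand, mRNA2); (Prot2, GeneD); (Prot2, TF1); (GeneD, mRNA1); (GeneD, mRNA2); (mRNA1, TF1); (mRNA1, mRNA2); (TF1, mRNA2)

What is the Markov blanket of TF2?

The Markov blanket of a node is its parents, its children, and the other parents of its children.
TF2 has parent Prot1.
Ch(TF2) = {GeneD, Prot2, mRNA2}.
Parents of each child, excluding TF2:
  Prot2: —
  GeneD: Kinase, Ligand, Prot2
  mRNA2: GeneD, Ligand, TF1, mRNA1
MB(TF2) = {GeneD, Kinase, Ligand, Prot1, Prot2, TF1, mRNA1, mRNA2}.

{GeneD, Kinase, Ligand, Prot1, Prot2, TF1, mRNA1, mRNA2}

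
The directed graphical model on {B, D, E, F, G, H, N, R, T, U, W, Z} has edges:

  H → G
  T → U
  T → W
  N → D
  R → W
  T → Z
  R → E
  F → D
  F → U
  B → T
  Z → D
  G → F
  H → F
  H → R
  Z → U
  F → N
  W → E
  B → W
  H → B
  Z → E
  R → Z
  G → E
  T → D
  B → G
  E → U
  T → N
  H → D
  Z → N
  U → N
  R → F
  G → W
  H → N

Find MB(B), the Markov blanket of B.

Recall MB(v) = parents ∪ children ∪ spouses, where spouses are the other parents of v's children.
Parents of B: H.
B has children G, T, W.
For each child, the remaining parents (spouses of B):
  parents(G) \ {B} = {H}.
  T has no other parent.
  parents(W) \ {B} = {G, R, T}.
Taking the union gives {G, H, R, T, W}.

{G, H, R, T, W}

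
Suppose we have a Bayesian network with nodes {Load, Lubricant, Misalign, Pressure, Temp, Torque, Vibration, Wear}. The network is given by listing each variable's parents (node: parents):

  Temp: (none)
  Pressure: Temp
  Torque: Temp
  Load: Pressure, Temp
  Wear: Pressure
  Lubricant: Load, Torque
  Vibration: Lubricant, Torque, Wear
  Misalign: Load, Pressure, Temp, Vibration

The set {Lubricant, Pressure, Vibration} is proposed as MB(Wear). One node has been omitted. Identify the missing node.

The Markov blanket of a node is its parents, its children, and the other parents of its children.
Pa(Wear) = {Pressure}.
Wear's children: Vibration.
Parents of each child, excluding Wear:
  Vibration: Lubricant, Torque
MB(Wear) = {Lubricant, Pressure, Torque, Vibration}.
Comparing with the claimed set, Torque is missing.

Torque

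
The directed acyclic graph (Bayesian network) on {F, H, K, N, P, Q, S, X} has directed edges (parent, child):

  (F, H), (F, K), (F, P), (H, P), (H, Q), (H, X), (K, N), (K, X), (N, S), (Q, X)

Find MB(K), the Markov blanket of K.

A node's Markov blanket = Pa ∪ Ch ∪ (parents of Ch other than the node itself).
K's parents: F.
Ch(K) = {N, X}.
For each child, the remaining parents (spouses of K):
  N: —
  X: H, Q
MB(K) = {F, H, N, Q, X}.

{F, H, N, Q, X}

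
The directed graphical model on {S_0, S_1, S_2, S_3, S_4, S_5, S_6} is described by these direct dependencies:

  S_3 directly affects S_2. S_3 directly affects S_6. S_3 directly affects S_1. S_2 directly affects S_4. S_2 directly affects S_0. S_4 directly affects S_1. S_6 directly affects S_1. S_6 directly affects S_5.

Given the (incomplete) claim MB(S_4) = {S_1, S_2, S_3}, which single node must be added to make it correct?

S_6

Pa(S_4) = {S_2}.
S_4's children: S_1.
For each child, the remaining parents (spouses of S_4):
  S_1: S_3, S_6
MB(S_4) = {S_1, S_2, S_3, S_6}.
Comparing with the claimed set, S_6 is missing.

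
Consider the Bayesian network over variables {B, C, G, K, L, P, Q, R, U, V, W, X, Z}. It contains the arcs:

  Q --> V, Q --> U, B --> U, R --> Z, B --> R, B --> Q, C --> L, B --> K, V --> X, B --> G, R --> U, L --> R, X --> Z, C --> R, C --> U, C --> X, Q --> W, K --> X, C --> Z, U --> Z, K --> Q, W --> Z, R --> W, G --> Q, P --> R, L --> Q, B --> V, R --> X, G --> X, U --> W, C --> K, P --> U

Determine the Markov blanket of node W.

Pa(W) = {Q, R, U}.
W has child Z.
Parents of each child, excluding W:
  Z also has parents C, R, U, X.
So the Markov blanket of W is {C, Q, R, U, X, Z}.

{C, Q, R, U, X, Z}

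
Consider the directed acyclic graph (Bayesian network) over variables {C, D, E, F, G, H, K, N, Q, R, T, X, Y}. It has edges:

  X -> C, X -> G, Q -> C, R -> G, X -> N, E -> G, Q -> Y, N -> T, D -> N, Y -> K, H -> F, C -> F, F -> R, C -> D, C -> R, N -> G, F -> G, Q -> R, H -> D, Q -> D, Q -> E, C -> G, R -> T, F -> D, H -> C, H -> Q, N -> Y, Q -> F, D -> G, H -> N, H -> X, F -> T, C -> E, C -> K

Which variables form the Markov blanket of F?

The Markov blanket of a node is its parents, its children, and the other parents of its children.
F's children: D, G, R, T.
Pa(F) = {C, H, Q}.
Other parents of F's children:
  parents(D) \ {F} = {C, H, Q}.
  R's other parents are C, Q.
  G's other parents are C, D, E, N, R, X.
  T also has parents N, R.
So the Markov blanket of F is {C, D, E, G, H, N, Q, R, T, X}.

{C, D, E, G, H, N, Q, R, T, X}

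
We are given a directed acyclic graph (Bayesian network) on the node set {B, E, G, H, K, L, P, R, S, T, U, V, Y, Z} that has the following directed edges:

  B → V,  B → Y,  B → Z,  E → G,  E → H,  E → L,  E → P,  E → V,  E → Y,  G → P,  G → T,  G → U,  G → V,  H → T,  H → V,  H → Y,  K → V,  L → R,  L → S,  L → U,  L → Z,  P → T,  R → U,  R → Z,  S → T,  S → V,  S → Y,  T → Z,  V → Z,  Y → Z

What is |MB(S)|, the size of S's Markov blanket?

A node's Markov blanket = Pa ∪ Ch ∪ (parents of Ch other than the node itself).
S's parents: L.
S's children: T, V, Y.
Co-parents of S (other parents of its children):
  T: G, H, P
  V: B, E, G, H, K
  Y: B, E, H
MB(S) = {B, E, G, H, K, L, P, T, V, Y}, which has 10 nodes.

10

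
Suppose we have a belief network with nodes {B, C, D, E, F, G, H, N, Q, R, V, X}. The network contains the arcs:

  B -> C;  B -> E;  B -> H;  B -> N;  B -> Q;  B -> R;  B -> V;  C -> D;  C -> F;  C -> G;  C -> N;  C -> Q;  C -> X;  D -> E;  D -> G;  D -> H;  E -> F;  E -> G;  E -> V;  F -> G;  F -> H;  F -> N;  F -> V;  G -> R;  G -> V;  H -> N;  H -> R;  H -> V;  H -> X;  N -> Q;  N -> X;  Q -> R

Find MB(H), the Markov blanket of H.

A node's Markov blanket = Pa ∪ Ch ∪ (parents of Ch other than the node itself).
Pa(H) = {B, D, F}.
H's children: N, R, V, X.
For each child, the remaining parents (spouses of H):
  N also has parents B, C, F.
  parents(R) \ {H} = {B, G, Q}.
  V's other parents are B, E, F, G.
  X's other parents are C, N.
MB(H) = {B, C, D, E, F, G, N, Q, R, V, X}.

{B, C, D, E, F, G, N, Q, R, V, X}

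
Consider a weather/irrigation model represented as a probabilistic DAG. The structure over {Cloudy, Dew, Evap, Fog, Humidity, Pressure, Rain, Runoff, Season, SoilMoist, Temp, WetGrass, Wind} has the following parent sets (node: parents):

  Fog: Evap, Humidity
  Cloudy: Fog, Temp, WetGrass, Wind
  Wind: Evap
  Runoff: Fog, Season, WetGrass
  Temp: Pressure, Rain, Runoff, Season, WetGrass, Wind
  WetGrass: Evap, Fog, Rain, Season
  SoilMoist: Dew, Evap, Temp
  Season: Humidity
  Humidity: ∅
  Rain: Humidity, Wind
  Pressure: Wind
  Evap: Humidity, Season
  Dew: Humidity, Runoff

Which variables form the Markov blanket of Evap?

{Dew, Fog, Humidity, Rain, Season, SoilMoist, Temp, WetGrass, Wind}

Evap has children Fog, SoilMoist, WetGrass, Wind.
Pa(Evap) = {Humidity, Season}.
Parents of each child, excluding Evap:
  Wind has no other parent.
  Fog also has parent Humidity.
  WetGrass also has parents Fog, Rain, Season.
  SoilMoist also has parents Dew, Temp.
Taking the union gives {Dew, Fog, Humidity, Rain, Season, SoilMoist, Temp, WetGrass, Wind}.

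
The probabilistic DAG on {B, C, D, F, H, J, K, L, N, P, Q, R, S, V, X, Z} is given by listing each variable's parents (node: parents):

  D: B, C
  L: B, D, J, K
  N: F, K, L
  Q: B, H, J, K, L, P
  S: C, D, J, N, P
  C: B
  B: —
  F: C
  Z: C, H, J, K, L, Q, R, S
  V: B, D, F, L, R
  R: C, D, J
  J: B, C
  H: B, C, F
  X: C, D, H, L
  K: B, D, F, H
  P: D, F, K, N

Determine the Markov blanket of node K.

By definition, MB(K) is built from K's parents, K's children, and the co-parents of K.
K has parents B, D, F, H.
K's children: L, N, P, Q, Z.
Other parents of K's children:
  L: B, D, J
  N: F, L
  P: D, F, N
  Q: B, H, J, L, P
  Z: C, H, J, L, Q, R, S
So the Markov blanket of K is {B, C, D, F, H, J, L, N, P, Q, R, S, Z}.

{B, C, D, F, H, J, L, N, P, Q, R, S, Z}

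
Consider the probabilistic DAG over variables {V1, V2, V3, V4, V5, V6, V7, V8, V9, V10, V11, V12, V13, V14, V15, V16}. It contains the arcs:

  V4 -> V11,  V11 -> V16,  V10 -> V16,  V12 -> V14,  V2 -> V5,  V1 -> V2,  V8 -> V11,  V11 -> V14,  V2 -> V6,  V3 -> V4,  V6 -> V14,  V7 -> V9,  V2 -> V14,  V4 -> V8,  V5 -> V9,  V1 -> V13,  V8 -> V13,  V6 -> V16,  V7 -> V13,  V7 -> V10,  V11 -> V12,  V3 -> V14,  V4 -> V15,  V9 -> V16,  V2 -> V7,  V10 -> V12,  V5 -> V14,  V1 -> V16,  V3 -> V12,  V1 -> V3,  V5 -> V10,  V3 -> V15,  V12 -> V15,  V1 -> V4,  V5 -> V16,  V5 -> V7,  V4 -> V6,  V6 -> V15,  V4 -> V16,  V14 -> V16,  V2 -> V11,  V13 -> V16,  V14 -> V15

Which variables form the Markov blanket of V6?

{V1, V2, V3, V4, V5, V9, V10, V11, V12, V13, V14, V15, V16}

The Markov blanket of a node is its parents, its children, and the other parents of its children.
V6's parents: V2, V4.
Children of V6: V14, V15, V16.
For each child, the remaining parents (spouses of V6):
  V14 also has parents V2, V3, V5, V11, V12.
  V15's other parents are V3, V4, V12, V14.
  V16's other parents are V1, V4, V5, V9, V10, V11, V13, V14.
Taking the union gives {V1, V2, V3, V4, V5, V9, V10, V11, V12, V13, V14, V15, V16}.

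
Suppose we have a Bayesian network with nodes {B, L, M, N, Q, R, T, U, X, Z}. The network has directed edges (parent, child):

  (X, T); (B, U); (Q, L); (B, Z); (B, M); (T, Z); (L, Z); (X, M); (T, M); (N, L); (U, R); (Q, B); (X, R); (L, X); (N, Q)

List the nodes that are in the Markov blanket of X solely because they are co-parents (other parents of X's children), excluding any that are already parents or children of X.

{B, U}

Children of X: M, R, T.
  T has no other parent.
  parents(R) \ {X} = {U}.
  M's other parents are B, T.
Excluding nodes already adjacent to X (L, M, R, T), the co-parent-only contribution is {B, U}.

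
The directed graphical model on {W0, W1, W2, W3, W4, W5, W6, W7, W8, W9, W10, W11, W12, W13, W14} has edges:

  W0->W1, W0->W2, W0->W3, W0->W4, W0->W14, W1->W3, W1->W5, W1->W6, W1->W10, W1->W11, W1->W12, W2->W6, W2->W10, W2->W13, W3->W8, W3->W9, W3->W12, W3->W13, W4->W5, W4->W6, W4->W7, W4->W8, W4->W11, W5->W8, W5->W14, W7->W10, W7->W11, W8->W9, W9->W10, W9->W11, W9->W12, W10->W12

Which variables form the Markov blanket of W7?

W7 has parent W4.
Ch(W7) = {W10, W11}.
Other parents of W7's children:
  parents(W10) \ {W7} = {W1, W2, W9}.
  W11's other parents are W1, W4, W9.
Taking the union gives {W1, W2, W4, W9, W10, W11}.

{W1, W2, W4, W9, W10, W11}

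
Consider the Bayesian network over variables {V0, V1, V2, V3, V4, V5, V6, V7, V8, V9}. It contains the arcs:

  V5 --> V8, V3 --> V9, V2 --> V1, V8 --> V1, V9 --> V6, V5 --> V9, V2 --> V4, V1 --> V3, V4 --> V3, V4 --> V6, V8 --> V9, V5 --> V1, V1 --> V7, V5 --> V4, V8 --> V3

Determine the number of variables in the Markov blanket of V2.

The Markov blanket of a node is its parents, its children, and the other parents of its children.
V2's parents: none.
Ch(V2) = {V1, V4}.
For each child, the remaining parents (spouses of V2):
  V4's other parent is V5.
  parents(V1) \ {V2} = {V5, V8}.
MB(V2) = {V1, V4, V5, V8}, which has 4 nodes.

4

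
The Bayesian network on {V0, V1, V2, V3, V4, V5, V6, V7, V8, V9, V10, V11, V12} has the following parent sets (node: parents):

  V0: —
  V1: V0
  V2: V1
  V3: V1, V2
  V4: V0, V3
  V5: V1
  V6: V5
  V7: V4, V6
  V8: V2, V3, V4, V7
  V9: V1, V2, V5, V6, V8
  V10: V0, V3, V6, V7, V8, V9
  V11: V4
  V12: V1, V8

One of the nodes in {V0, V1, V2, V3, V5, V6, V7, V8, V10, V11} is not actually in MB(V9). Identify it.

V11

Parents of V9: V1, V2, V5, V6, V8.
V9's children: V10.
Parents of each child, excluding V9:
  V10 also has parents V0, V3, V6, V7, V8.
MB(V9) = {V0, V1, V2, V3, V5, V6, V7, V8, V10}.
V11 is neither a parent, child, nor co-parent of V9, so it does not belong.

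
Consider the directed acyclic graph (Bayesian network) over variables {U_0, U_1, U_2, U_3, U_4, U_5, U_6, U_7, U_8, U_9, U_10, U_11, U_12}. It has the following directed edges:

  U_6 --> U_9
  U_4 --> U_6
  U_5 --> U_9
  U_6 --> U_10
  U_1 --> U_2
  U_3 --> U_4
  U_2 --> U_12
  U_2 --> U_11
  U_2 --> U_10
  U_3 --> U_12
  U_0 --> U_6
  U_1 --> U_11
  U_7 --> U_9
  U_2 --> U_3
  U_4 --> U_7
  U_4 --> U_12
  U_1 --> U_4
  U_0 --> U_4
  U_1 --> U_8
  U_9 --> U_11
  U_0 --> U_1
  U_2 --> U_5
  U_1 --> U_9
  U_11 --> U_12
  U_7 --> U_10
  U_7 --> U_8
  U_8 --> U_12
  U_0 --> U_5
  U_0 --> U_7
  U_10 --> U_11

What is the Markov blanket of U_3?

{U_0, U_1, U_2, U_4, U_8, U_11, U_12}

By definition, MB(U_3) is built from U_3's parents, U_3's children, and the co-parents of U_3.
U_3 has children U_4, U_12.
Parents of U_3: U_2.
Other parents of U_3's children:
  U_4: U_0, U_1
  U_12: U_2, U_4, U_8, U_11
MB(U_3) = {U_0, U_1, U_2, U_4, U_8, U_11, U_12}.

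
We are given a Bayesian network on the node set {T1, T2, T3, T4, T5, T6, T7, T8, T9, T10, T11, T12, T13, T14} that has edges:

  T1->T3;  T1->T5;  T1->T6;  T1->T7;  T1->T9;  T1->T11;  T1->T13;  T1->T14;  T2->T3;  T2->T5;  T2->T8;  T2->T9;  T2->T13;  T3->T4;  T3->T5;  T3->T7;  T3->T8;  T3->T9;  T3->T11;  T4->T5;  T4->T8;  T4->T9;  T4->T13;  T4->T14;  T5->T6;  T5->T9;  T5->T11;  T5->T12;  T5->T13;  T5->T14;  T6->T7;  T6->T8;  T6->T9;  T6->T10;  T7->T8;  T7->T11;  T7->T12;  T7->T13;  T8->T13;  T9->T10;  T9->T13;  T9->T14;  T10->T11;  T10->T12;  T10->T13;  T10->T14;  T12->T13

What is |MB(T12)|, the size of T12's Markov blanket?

9

A node's Markov blanket = Pa ∪ Ch ∪ (parents of Ch other than the node itself).
T12's parents: T5, T7, T10.
Children of T12: T13.
Other parents of T12's children:
  T13 also has parents T1, T2, T4, T5, T7, T8, T9, T10.
MB(T12) = {T1, T2, T4, T5, T7, T8, T9, T10, T13}, which has 9 nodes.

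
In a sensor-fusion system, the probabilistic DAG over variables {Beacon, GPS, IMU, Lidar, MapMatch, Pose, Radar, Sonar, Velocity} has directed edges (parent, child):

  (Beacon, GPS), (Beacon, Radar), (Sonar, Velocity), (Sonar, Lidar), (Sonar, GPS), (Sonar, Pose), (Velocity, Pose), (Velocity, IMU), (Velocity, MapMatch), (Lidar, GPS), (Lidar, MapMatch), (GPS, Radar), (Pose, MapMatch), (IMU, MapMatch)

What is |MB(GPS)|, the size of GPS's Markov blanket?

Ch(GPS) = {Radar}.
Pa(GPS) = {Beacon, Lidar, Sonar}.
For each child, the remaining parents (spouses of GPS):
  Radar: Beacon
MB(GPS) = {Beacon, Lidar, Radar, Sonar}, which has 4 nodes.

4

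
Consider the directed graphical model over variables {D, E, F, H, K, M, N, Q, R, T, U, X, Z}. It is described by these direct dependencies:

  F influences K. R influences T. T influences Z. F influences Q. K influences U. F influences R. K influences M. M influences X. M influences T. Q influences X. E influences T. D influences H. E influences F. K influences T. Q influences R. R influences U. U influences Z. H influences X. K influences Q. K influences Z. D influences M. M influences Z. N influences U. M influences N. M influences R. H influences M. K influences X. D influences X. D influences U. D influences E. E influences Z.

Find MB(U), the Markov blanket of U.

U has parents D, K, N, R.
U's children: Z.
Other parents of U's children:
  Z also has parents E, K, M, T.
So the Markov blanket of U is {D, E, K, M, N, R, T, Z}.

{D, E, K, M, N, R, T, Z}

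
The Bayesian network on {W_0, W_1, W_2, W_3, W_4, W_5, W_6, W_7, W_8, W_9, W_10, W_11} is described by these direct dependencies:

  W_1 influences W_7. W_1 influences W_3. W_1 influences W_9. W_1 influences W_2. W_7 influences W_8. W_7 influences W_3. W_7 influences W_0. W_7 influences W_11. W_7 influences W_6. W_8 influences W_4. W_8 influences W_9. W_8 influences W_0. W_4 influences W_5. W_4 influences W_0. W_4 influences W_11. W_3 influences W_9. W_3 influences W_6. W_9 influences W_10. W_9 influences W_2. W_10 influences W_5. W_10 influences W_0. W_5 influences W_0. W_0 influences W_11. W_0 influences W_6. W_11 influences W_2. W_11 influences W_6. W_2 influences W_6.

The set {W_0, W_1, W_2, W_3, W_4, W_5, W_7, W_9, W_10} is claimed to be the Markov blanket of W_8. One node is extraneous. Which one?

By definition, MB(W_8) is built from W_8's parents, W_8's children, and the co-parents of W_8.
Pa(W_8) = {W_7}.
W_8 has children W_0, W_4, W_9.
Other parents of W_8's children:
  W_4: —
  W_9: W_1, W_3
  W_0: W_4, W_5, W_7, W_10
MB(W_8) = {W_0, W_1, W_3, W_4, W_5, W_7, W_9, W_10}.
W_2 is neither a parent, child, nor co-parent of W_8, so it does not belong.

W_2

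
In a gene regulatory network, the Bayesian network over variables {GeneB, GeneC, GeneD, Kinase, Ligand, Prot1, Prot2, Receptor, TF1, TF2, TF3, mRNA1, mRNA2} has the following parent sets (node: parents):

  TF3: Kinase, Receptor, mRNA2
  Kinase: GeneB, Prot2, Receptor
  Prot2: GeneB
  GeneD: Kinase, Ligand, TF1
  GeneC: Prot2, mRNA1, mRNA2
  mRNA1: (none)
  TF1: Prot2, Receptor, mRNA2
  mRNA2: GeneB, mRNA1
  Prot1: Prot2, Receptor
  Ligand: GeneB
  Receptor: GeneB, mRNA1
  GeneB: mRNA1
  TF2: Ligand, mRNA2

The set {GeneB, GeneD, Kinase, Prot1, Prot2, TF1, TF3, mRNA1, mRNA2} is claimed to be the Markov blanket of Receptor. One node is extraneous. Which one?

GeneD

Recall MB(v) = parents ∪ children ∪ spouses, where spouses are the other parents of v's children.
Receptor's children: Kinase, Prot1, TF1, TF3.
Pa(Receptor) = {GeneB, mRNA1}.
Co-parents of Receptor (other parents of its children):
  Prot1's other parent is Prot2.
  Kinase also has parents GeneB, Prot2.
  parents(TF1) \ {Receptor} = {Prot2, mRNA2}.
  TF3 also has parents Kinase, mRNA2.
MB(Receptor) = {GeneB, Kinase, Prot1, Prot2, TF1, TF3, mRNA1, mRNA2}.
GeneD is neither a parent, child, nor co-parent of Receptor, so it does not belong.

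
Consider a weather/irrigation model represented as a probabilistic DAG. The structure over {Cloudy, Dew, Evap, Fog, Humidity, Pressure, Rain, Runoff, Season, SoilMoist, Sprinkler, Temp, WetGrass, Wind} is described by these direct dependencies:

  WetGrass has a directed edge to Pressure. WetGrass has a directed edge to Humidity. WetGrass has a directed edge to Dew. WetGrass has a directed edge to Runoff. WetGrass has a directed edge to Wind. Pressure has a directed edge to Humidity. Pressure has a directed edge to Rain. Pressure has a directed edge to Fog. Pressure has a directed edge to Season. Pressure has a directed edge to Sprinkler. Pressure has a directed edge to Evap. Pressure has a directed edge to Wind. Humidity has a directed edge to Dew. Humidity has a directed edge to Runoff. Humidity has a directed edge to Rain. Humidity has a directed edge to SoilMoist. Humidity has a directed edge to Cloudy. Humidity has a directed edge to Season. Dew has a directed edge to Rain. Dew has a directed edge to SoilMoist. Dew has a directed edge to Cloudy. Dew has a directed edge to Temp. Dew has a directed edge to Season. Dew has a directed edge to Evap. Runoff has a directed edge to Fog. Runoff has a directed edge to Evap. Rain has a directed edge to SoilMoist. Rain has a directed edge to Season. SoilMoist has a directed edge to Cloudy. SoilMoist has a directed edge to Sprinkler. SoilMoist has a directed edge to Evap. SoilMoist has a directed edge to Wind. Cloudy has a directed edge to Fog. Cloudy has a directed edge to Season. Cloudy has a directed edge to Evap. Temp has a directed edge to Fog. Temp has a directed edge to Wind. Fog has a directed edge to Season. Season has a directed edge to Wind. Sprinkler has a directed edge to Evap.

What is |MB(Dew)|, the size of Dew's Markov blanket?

Parents of Dew: Humidity, WetGrass.
Ch(Dew) = {Cloudy, Evap, Rain, Season, SoilMoist, Temp}.
For each child, the remaining parents (spouses of Dew):
  Rain: Humidity, Pressure
  SoilMoist: Humidity, Rain
  Cloudy: Humidity, SoilMoist
  Temp: —
  Season: Cloudy, Fog, Humidity, Pressure, Rain
  Evap: Cloudy, Pressure, Runoff, SoilMoist, Sprinkler
MB(Dew) = {Cloudy, Evap, Fog, Humidity, Pressure, Rain, Runoff, Season, SoilMoist, Sprinkler, Temp, WetGrass}, which has 12 nodes.

12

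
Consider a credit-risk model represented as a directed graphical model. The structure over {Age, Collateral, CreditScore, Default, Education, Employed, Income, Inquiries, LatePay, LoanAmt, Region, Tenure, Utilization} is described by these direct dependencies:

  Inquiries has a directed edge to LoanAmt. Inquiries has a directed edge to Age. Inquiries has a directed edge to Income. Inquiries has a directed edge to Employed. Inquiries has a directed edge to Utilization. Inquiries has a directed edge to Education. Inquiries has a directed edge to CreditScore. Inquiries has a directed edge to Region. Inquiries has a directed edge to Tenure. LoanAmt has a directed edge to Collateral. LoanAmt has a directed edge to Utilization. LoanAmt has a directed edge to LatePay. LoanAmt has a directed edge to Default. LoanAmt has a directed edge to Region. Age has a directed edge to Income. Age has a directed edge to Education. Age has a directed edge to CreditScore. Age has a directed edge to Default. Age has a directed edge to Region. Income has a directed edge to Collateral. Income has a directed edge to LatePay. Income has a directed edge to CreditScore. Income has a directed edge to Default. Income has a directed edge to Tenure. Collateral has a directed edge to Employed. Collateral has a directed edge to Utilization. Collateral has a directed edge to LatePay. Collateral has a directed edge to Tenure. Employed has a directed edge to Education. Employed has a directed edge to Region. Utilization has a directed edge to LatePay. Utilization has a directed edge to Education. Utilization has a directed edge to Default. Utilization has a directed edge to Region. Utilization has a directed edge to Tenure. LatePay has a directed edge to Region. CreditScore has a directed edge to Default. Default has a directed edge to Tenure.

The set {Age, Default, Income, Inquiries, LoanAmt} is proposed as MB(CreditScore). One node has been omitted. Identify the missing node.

Utilization

Recall MB(v) = parents ∪ children ∪ spouses, where spouses are the other parents of v's children.
CreditScore has parents Age, Income, Inquiries.
Children of CreditScore: Default.
Parents of each child, excluding CreditScore:
  Default also has parents Age, Income, LoanAmt, Utilization.
MB(CreditScore) = {Age, Default, Income, Inquiries, LoanAmt, Utilization}.
Comparing with the claimed set, Utilization is missing.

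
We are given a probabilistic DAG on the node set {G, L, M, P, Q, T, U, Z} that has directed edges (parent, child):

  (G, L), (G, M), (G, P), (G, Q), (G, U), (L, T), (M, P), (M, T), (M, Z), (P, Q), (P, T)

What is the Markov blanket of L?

{G, M, P, T}

By definition, MB(L) is built from L's parents, L's children, and the co-parents of L.
Parents of L: G.
L's children: T.
Co-parents of L (other parents of its children):
  T: M, P
Union: {G} ∪ {T} ∪ {M, P} = {G, M, P, T}.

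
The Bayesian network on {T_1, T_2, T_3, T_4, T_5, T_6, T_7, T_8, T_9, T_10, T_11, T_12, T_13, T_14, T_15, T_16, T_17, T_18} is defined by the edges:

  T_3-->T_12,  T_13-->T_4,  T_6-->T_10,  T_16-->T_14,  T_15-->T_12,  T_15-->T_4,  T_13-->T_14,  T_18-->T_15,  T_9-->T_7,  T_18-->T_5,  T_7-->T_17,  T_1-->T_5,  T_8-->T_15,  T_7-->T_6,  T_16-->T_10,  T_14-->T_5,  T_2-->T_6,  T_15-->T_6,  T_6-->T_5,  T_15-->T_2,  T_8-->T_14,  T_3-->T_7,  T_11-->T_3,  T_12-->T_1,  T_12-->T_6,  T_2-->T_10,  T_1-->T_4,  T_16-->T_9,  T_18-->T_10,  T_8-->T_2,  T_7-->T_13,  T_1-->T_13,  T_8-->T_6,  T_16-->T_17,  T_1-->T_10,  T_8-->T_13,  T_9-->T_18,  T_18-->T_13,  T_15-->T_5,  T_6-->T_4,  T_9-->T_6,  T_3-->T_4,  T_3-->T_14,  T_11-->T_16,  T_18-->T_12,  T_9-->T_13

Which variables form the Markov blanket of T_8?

{T_1, T_2, T_3, T_6, T_7, T_9, T_12, T_13, T_14, T_15, T_16, T_18}

Parents of T_8: none.
T_8's children: T_2, T_6, T_13, T_14, T_15.
Parents of each child, excluding T_8:
  T_15 also has parent T_18.
  parents(T_13) \ {T_8} = {T_1, T_7, T_9, T_18}.
  T_2's other parent is T_15.
  T_6's other parents are T_2, T_7, T_9, T_12, T_15.
  T_14's other parents are T_3, T_13, T_16.
MB(T_8) = {T_1, T_2, T_3, T_6, T_7, T_9, T_12, T_13, T_14, T_15, T_16, T_18}.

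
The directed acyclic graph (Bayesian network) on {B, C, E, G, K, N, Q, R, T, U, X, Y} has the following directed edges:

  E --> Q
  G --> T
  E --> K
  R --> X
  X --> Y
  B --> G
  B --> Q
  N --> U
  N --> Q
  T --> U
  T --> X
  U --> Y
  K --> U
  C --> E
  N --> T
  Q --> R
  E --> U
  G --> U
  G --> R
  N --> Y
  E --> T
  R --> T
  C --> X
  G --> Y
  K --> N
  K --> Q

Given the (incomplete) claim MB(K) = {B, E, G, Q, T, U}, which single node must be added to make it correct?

N

Children of K: N, Q, U.
Pa(K) = {E}.
For each child, the remaining parents (spouses of K):
  N: no additional parents.
  parents(Q) \ {K} = {B, E, N}.
  U's other parents are E, G, N, T.
MB(K) = {B, E, G, N, Q, T, U}.
Comparing with the claimed set, N is missing.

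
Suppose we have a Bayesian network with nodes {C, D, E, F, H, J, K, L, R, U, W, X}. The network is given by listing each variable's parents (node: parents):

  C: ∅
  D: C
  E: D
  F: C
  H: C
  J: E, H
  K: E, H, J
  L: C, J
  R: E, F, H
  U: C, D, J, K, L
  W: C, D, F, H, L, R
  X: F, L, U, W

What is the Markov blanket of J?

The Markov blanket of a node is its parents, its children, and the other parents of its children.
Parents of J: E, H.
Ch(J) = {K, L, U}.
Other parents of J's children:
  K also has parents E, H.
  parents(L) \ {J} = {C}.
  parents(U) \ {J} = {C, D, K, L}.
So the Markov blanket of J is {C, D, E, H, K, L, U}.

{C, D, E, H, K, L, U}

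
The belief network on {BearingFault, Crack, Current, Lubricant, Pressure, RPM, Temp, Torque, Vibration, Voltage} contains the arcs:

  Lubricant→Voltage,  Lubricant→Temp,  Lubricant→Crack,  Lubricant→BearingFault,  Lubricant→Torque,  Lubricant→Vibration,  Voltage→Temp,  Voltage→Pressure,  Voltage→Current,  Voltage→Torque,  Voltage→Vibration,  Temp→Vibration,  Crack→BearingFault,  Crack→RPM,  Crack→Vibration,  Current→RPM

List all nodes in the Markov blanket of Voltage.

Voltage's parents: Lubricant.
Voltage's children: Current, Pressure, Temp, Torque, Vibration.
Co-parents of Voltage (other parents of its children):
  parents(Temp) \ {Voltage} = {Lubricant}.
  Pressure has no other parent.
  Current: no additional parents.
  parents(Torque) \ {Voltage} = {Lubricant}.
  Vibration's other parents are Crack, Lubricant, Temp.
Taking the union gives {Crack, Current, Lubricant, Pressure, Temp, Torque, Vibration}.

{Crack, Current, Lubricant, Pressure, Temp, Torque, Vibration}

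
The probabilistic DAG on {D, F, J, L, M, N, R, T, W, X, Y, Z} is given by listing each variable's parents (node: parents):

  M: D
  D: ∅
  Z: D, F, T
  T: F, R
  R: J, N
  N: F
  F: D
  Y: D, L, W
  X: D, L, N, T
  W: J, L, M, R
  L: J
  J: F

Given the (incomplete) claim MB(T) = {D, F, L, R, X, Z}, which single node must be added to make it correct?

N

A node's Markov blanket = Pa ∪ Ch ∪ (parents of Ch other than the node itself).
T's parents: F, R.
T's children: X, Z.
Parents of each child, excluding T:
  X also has parents D, L, N.
  Z's other parents are D, F.
MB(T) = {D, F, L, N, R, X, Z}.
Comparing with the claimed set, N is missing.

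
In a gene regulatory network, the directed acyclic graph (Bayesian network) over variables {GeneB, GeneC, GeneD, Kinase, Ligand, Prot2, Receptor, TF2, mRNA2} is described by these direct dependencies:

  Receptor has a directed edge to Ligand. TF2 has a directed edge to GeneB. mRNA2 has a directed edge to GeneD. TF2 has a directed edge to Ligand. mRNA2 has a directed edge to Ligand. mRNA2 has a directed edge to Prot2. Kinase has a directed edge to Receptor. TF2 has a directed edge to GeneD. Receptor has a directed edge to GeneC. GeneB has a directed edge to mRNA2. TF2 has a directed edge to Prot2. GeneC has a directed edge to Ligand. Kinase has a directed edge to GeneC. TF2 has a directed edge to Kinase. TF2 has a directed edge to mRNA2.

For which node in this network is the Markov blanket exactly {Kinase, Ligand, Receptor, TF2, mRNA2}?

GeneC

The target node must have every member of {Kinase, Ligand, Receptor, TF2, mRNA2} as a parent, child, or co-parent, and no others.
Parents of GeneC: Kinase, Receptor; children: Ligand; co-parents: Receptor, TF2, mRNA2.
These exactly cover the given set, so the node is GeneC.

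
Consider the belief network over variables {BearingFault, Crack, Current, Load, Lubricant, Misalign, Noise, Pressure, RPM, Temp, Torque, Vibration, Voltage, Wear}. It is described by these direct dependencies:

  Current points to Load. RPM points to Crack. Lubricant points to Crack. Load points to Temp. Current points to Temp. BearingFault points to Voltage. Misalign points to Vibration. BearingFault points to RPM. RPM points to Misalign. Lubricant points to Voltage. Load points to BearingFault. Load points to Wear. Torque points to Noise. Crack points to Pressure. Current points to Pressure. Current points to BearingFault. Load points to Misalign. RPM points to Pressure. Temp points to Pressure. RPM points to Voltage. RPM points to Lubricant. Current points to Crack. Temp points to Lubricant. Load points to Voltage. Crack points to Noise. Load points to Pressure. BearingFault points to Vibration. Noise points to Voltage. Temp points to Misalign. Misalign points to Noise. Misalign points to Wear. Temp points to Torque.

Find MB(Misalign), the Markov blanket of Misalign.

{BearingFault, Crack, Load, Noise, RPM, Temp, Torque, Vibration, Wear}

By definition, MB(Misalign) is built from Misalign's parents, Misalign's children, and the co-parents of Misalign.
Misalign has parents Load, RPM, Temp.
Misalign has children Noise, Vibration, Wear.
Other parents of Misalign's children:
  parents(Vibration) \ {Misalign} = {BearingFault}.
  Wear's other parent is Load.
  parents(Noise) \ {Misalign} = {Crack, Torque}.
So the Markov blanket of Misalign is {BearingFault, Crack, Load, Noise, RPM, Temp, Torque, Vibration, Wear}.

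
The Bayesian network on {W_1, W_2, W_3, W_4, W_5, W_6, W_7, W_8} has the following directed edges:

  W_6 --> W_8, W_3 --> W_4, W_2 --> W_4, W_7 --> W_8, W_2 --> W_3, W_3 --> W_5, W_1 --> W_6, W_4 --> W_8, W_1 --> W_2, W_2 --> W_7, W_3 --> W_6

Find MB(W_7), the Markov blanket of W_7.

{W_2, W_4, W_6, W_8}

W_7 has parent W_2.
W_7 has child W_8.
Parents of each child, excluding W_7:
  W_8: W_4, W_6
So the Markov blanket of W_7 is {W_2, W_4, W_6, W_8}.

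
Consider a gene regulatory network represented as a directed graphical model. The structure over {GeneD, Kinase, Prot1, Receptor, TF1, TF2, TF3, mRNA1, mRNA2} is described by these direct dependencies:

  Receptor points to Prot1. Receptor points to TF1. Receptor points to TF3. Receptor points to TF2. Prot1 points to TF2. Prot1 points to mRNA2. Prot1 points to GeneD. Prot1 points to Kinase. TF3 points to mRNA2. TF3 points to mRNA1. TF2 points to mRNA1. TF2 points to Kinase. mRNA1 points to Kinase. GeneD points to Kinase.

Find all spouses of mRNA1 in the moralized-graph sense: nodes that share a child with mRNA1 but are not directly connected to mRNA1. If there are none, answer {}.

{GeneD, Prot1}

Children of mRNA1: Kinase.
  parents(Kinase) \ {mRNA1} = {GeneD, Prot1, TF2}.
Excluding nodes already adjacent to mRNA1 (Kinase, TF2, TF3), the co-parent-only contribution is {GeneD, Prot1}.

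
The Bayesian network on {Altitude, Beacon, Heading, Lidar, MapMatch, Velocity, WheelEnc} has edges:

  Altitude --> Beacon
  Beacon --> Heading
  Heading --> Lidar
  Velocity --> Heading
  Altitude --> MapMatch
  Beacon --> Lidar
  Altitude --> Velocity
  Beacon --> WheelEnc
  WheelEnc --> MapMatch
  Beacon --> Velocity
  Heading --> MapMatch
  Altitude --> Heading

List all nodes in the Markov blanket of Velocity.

{Altitude, Beacon, Heading}

Parents of Velocity: Altitude, Beacon.
Velocity has child Heading.
For each child, the remaining parents (spouses of Velocity):
  parents(Heading) \ {Velocity} = {Altitude, Beacon}.
Taking the union gives {Altitude, Beacon, Heading}.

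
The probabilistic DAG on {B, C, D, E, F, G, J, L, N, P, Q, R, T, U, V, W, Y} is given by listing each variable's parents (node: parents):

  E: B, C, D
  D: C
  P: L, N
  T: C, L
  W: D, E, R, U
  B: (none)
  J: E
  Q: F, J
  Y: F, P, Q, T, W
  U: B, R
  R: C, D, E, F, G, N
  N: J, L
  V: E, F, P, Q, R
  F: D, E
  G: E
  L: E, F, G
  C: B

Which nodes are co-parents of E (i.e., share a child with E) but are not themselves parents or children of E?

Children of E: F, G, J, L, R, V, W.
  F also has parent D.
  G has no other parent.
  J: no additional parents.
  L's other parents are F, G.
  parents(R) \ {E} = {C, D, F, G, N}.
  V also has parents F, P, Q, R.
  W also has parents D, R, U.
Excluding nodes already adjacent to E (B, C, D, F, G, J, L, R, V, W), the co-parent-only contribution is {N, P, Q, U}.

{N, P, Q, U}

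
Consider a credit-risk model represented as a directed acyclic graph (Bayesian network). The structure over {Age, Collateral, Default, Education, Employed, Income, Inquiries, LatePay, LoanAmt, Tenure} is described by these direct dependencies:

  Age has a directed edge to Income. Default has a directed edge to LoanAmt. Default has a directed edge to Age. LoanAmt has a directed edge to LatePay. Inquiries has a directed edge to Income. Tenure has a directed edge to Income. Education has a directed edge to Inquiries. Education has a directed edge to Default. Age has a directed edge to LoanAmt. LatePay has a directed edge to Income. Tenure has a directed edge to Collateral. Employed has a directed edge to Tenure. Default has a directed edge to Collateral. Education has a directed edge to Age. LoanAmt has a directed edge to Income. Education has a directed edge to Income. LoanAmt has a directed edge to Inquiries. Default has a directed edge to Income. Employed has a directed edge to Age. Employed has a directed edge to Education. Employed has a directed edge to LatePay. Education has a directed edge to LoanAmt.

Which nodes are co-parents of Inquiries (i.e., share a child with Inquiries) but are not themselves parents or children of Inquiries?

{Age, Default, LatePay, Tenure}

Children of Inquiries: Income.
  Income: Age, Default, Education, LatePay, LoanAmt, Tenure
Excluding nodes already adjacent to Inquiries (Education, Income, LoanAmt), the co-parent-only contribution is {Age, Default, LatePay, Tenure}.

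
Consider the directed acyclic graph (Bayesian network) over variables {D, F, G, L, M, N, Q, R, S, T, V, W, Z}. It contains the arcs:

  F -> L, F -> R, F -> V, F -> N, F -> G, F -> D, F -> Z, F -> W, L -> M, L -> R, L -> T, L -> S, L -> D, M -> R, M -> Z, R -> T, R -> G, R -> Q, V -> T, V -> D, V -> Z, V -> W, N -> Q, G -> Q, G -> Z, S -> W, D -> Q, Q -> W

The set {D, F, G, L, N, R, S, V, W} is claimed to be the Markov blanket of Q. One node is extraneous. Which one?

L

The Markov blanket of a node is its parents, its children, and the other parents of its children.
Ch(Q) = {W}.
Q has parents D, G, N, R.
Other parents of Q's children:
  W also has parents F, S, V.
MB(Q) = {D, F, G, N, R, S, V, W}.
L is neither a parent, child, nor co-parent of Q, so it does not belong.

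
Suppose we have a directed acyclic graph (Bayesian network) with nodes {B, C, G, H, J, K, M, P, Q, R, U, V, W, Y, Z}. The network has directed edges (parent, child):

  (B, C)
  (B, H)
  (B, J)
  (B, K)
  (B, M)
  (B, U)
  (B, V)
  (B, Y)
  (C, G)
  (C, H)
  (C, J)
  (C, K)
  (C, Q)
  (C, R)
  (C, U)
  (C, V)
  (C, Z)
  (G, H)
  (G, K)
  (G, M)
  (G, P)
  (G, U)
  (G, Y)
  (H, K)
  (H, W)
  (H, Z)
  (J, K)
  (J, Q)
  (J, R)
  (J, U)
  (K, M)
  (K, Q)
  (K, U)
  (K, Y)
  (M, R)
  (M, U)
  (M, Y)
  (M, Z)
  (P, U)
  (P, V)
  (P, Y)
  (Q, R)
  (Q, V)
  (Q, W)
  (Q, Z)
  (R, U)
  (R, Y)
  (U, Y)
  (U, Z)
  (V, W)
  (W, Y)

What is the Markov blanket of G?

{B, C, H, J, K, M, P, R, U, W, Y}

The Markov blanket of a node is its parents, its children, and the other parents of its children.
Parents of G: C.
Ch(G) = {H, K, M, P, U, Y}.
Other parents of G's children:
  H: B, C
  K: B, C, H, J
  M: B, K
  P: —
  U: B, C, J, K, M, P, R
  Y: B, K, M, P, R, U, W
MB(G) = {B, C, H, J, K, M, P, R, U, W, Y}.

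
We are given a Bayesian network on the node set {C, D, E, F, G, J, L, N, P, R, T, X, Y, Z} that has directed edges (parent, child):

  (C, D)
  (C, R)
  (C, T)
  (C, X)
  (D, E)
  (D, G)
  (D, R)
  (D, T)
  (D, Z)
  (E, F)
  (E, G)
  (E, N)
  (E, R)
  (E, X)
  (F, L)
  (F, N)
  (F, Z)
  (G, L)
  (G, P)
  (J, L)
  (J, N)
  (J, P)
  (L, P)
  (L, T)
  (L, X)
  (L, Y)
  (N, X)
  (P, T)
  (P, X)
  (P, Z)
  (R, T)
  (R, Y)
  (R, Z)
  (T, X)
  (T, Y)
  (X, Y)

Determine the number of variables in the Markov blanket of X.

8

A node's Markov blanket = Pa ∪ Ch ∪ (parents of Ch other than the node itself).
Pa(X) = {C, E, L, N, P, T}.
X's children: Y.
Parents of each child, excluding X:
  parents(Y) \ {X} = {L, R, T}.
MB(X) = {C, E, L, N, P, R, T, Y}, which has 8 nodes.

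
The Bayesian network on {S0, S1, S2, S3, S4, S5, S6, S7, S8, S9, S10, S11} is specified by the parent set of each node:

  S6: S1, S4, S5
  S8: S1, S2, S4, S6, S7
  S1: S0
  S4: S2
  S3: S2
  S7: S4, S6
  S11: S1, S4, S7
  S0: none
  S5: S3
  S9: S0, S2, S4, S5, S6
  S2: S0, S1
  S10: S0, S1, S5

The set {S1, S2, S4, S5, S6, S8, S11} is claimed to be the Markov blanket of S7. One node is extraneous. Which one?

S5

A node's Markov blanket = Pa ∪ Ch ∪ (parents of Ch other than the node itself).
S7 has parents S4, S6.
S7 has children S8, S11.
For each child, the remaining parents (spouses of S7):
  S8's other parents are S1, S2, S4, S6.
  parents(S11) \ {S7} = {S1, S4}.
MB(S7) = {S1, S2, S4, S6, S8, S11}.
S5 is neither a parent, child, nor co-parent of S7, so it does not belong.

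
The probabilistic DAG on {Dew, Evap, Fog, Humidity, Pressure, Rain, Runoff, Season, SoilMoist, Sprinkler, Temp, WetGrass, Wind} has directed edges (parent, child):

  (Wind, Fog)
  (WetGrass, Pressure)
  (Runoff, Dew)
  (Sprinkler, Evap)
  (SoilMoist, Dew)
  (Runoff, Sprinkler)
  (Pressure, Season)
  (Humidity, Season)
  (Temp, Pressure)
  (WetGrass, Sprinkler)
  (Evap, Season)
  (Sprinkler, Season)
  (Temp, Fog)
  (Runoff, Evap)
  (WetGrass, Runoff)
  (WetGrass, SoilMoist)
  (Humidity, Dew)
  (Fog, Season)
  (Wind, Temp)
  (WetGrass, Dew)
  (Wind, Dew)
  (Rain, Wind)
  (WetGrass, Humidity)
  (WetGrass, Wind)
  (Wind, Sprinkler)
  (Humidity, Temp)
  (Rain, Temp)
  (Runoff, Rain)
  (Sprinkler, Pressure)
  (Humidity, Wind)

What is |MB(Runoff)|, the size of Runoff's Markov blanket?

By definition, MB(Runoff) is built from Runoff's parents, Runoff's children, and the co-parents of Runoff.
Parents of Runoff: WetGrass.
Runoff has children Dew, Evap, Rain, Sprinkler.
For each child, the remaining parents (spouses of Runoff):
  Rain: —
  Sprinkler: WetGrass, Wind
  Evap: Sprinkler
  Dew: Humidity, SoilMoist, WetGrass, Wind
MB(Runoff) = {Dew, Evap, Humidity, Rain, SoilMoist, Sprinkler, WetGrass, Wind}, which has 8 nodes.

8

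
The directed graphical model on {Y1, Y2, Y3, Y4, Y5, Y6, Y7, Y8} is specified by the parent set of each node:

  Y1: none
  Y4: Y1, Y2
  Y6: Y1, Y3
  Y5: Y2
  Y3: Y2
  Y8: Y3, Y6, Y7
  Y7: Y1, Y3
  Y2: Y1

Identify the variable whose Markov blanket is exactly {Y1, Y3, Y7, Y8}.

The target node must have every member of {Y1, Y3, Y7, Y8} as a parent, child, or co-parent, and no others.
Parents of Y6: Y1, Y3; children: Y8; co-parents: Y3, Y7.
These exactly cover the given set, so the node is Y6.

Y6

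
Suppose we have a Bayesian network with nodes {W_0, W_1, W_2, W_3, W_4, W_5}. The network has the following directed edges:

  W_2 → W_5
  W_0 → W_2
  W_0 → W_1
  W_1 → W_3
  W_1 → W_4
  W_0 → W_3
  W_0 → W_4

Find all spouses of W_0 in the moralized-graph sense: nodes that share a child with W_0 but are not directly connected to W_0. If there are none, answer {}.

Children of W_0: W_1, W_2, W_3, W_4.
  W_1 has no other parent.
  W_2 has no other parent.
  W_3's other parent is W_1.
  parents(W_4) \ {W_0} = {W_1}.
Excluding nodes already adjacent to W_0 (W_1, W_2, W_3, W_4), the co-parent-only contribution is {}.

{}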